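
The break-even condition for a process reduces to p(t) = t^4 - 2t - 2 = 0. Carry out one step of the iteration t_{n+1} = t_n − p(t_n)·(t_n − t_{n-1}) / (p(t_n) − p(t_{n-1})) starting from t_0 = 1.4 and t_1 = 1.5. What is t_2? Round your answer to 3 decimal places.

p(1.4) = -0.95840, p(1.5) = 0.06250
t_2 = 1.50000 − 0.06250·(1.50000 − 1.40000) / (0.06250 − (-0.95840)) = 1.50000 − (0.00625)/(1.02090) = 1.49388

1.494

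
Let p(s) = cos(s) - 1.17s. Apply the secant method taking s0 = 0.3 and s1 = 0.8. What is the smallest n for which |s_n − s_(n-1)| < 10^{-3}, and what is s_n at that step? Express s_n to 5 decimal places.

p(0.3) = 0.6043365, p(0.8) = -0.2392933
s2 = 0.8000000 − (-0.2392933)·(0.5000000)/(-0.8436298) = 0.6581764;  |Δ| = 0.1418236
p(0.6581764) = 0.0210427
s3 = 0.6581764 − 0.0210427·(-0.1418236)/(0.2603360) = 0.6696398;  |Δ| = 0.0114635
p(0.6696398) = 0.0005667
s4 = 0.6696398 − 0.0005667·(0.0114635)/(-0.0204760) = 0.6699571;  |Δ| = 0.0003173
|s4 − s3| = 0.0003173 < 10^{-3}

n = 4, s_n = 0.66996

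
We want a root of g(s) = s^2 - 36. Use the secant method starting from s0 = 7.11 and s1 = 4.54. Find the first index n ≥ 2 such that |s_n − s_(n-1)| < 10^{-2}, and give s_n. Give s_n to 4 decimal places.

g(7.11) = 14.552100, g(4.54) = -15.388400
s2 = 4.540000 − (-15.388400)·(-2.570000)/(-29.940500) = 5.860893;  |Δ| = 1.320893
g(5.860893) = -1.649937
s3 = 5.860893 − (-1.649937)·(1.320893)/(13.738463) = 6.019527;  |Δ| = 0.158634
g(6.019527) = 0.234703
s4 = 6.019527 − 0.234703·(0.158634)/(1.884640) = 5.999771;  |Δ| = 0.019755
g(5.999771) = -0.002744
s5 = 5.999771 − (-0.002744)·(-0.019755)/(-0.237447) = 6.000000;  |Δ| = 0.000228
|s5 − s4| = 0.000228 < 10^{-2}

n = 5, s_n = 6.0000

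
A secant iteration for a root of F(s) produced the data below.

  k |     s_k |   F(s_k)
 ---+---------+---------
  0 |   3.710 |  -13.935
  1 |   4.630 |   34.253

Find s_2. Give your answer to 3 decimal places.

3.976

s_2 = 4.630 − 34.253·(4.630 − 3.710) / (34.253 − (-13.935))
   = 4.630 − (31.51276)/(48.18800) = 3.97605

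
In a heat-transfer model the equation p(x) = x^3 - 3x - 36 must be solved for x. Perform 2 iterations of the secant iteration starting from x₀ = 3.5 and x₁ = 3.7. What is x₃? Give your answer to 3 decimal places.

p(3.5) = -3.62500, p(3.7) = 3.55300
x₂ = 3.70000 − 3.55300·(3.70000 − 3.50000) / (3.55300 − (-3.62500)) = 3.70000 − (0.71060)/(7.17800) = 3.60100
p(3.60100) = -0.10800
x₃ = 3.60100 − (-0.10800)·(3.60100 − 3.70000) / (-0.10800 − 3.55300) = 3.60100 − (0.01069)/(-3.66100) = 3.60392

3.604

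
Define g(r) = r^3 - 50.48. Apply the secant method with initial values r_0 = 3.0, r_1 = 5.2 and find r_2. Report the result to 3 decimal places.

g(3.0) = -23.48000, g(5.2) = 90.12800
r_2 = 5.20000 − 90.12800·(5.20000 − 3.00000) / (90.12800 − (-23.48000)) = 5.20000 − (198.28160)/(113.60800) = 3.45469

3.455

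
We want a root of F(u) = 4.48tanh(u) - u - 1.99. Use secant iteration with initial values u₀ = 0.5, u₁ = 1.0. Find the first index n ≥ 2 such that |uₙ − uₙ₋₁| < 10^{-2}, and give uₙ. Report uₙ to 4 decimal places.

F(0.5) = -0.419715, F(1.0) = 0.421942
u₂ = 1.000000 − 0.421942·(0.500000)/(0.841657) = 0.749339;  |Δ| = 0.250661
F(0.749339) = 0.104360
u₃ = 0.749339 − 0.104360·(-0.250661)/(-0.317582) = 0.666969;  |Δ| = 0.082370
F(0.666969) = -0.045207
u₄ = 0.666969 − (-0.045207)·(-0.082370)/(-0.149567) = 0.691865;  |Δ| = 0.024896
F(0.691865) = 0.002457
u₅ = 0.691865 − 0.002457·(0.024896)/(0.047664) = 0.690582;  |Δ| = 0.001283
|u₅ − u₄| = 0.001283 < 10^{-2}

n = 5, uₙ = 0.6906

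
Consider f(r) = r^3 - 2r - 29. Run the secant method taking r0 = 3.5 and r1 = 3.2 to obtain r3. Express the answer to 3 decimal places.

3.289

f(3.5) = 6.87500, f(3.2) = -2.63200
r2 = 3.20000 − (-2.63200)·(3.20000 − 3.50000) / (-2.63200 − 6.87500) = 3.20000 − (0.78960)/(-9.50700) = 3.28305
f(3.28305) = -0.17988
r3 = 3.28305 − (-0.17988)·(3.28305 − 3.20000) / (-0.17988 − (-2.63200)) = 3.28305 − (-0.01494)/(2.45212) = 3.28915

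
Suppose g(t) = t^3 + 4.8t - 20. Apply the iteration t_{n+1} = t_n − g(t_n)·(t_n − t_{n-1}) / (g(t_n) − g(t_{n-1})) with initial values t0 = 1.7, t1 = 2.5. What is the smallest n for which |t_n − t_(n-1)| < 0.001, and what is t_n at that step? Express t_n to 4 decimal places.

g(1.7) = -6.927000, g(2.5) = 7.625000
t2 = 2.500000 − 7.625000·(0.800000)/(14.552000) = 2.080814;  |Δ| = 0.419186
g(2.080814) = -1.002618
t3 = 2.080814 − (-1.002618)·(-0.419186)/(-8.627618) = 2.129527;  |Δ| = 0.048714
g(2.129527) = -0.121102
t4 = 2.129527 − (-0.121102)·(0.048714)/(0.881516) = 2.136220;  |Δ| = 0.006692
g(2.136220) = 0.002353
t5 = 2.136220 − 0.002353·(0.006692)/(0.123456) = 2.136092;  |Δ| = 0.000128
|t5 − t4| = 0.000128 < 0.001

n = 5, t_n = 2.1361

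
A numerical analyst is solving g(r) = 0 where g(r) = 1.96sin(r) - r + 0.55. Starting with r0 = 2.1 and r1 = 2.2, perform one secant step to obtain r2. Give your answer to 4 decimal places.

g(2.1) = 0.141890, g(2.2) = -0.065347
r2 = 2.200000 − (-0.065347)·(2.200000 − 2.100000) / (-0.065347 − 0.141890) = 2.200000 − (-0.006535)/(-0.207237) = 2.168468

2.1685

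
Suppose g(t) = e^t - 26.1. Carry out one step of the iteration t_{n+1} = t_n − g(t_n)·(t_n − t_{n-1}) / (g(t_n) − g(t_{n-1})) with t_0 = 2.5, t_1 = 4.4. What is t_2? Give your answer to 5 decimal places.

2.88175

g(2.5) = -13.9175060, g(4.4) = 55.3508687
t_2 = 4.4000000 − 55.3508687·(4.4000000 − 2.5000000) / (55.3508687 − (-13.9175060)) = 4.4000000 − (105.1666505)/(69.2683747) = 2.8817509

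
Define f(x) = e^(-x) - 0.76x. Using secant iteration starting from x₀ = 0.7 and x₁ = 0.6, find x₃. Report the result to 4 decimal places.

0.6720

f(0.7) = -0.035415, f(0.6) = 0.092812
x₂ = 0.600000 − 0.092812·(0.600000 − 0.700000) / (0.092812 − (-0.035415)) = 0.600000 − (-0.009281)/(0.128226) = 0.672381
f(0.672381) = -0.000518
x₃ = 0.672381 − (-0.000518)·(0.672381 − 0.600000) / (-0.000518 − 0.092812) = 0.672381 − (-0.000037)/(-0.093330) = 0.671979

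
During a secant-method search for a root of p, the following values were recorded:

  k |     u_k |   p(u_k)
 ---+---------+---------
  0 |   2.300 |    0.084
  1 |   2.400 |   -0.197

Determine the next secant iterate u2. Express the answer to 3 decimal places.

2.330

u2 = 2.400 − (-0.197)·(2.400 − 2.300) / (-0.197 − 0.084)
   = 2.400 − (-0.01970)/(-0.28100) = 2.32989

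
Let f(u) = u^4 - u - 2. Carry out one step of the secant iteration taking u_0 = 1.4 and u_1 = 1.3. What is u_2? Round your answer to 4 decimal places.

1.3501

f(1.4) = 0.441600, f(1.3) = -0.443900
u_2 = 1.300000 − (-0.443900)·(1.300000 − 1.400000) / (-0.443900 − 0.441600) = 1.300000 − (0.044390)/(-0.885500) = 1.350130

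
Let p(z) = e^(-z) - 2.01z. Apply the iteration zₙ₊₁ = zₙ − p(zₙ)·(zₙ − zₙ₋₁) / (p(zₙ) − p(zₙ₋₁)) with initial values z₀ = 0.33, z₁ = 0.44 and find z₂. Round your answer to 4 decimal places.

p(0.33) = 0.055624, p(0.44) = -0.240364
z₂ = 0.440000 − (-0.240364)·(0.440000 − 0.330000) / (-0.240364 − 0.055624) = 0.440000 − (-0.026440)/(-0.295987) = 0.350672

0.3507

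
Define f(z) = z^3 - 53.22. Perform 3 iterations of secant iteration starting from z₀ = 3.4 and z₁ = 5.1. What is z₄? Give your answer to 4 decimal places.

3.7624

f(3.4) = -13.916000, f(5.1) = 79.431000
z₂ = 5.100000 − 79.431000·(5.100000 − 3.400000) / (79.431000 − (-13.916000)) = 5.100000 − (135.032700)/(93.347000) = 3.653433
f(3.653433) = -4.455542
z₃ = 3.653433 − (-4.455542)·(3.653433 − 5.100000) / (-4.455542 − 79.431000) = 3.653433 − (6.445240)/(-83.886542) = 3.730266
f(3.730266) = -1.313791
z₄ = 3.730266 − (-1.313791)·(3.730266 − 3.653433) / (-1.313791 − (-4.455542)) = 3.730266 − (-0.100942)/(3.141750) = 3.762395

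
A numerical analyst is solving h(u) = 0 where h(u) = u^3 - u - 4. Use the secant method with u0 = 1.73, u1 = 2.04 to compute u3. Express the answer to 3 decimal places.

h(1.73) = -0.55228, h(2.04) = 2.44966
u2 = 2.04000 − 2.44966·(2.04000 − 1.73000) / (2.44966 − (-0.55228)) = 2.04000 − (0.75940)/(3.00195) = 1.78703
h(1.78703) = -0.08017
u3 = 1.78703 − (-0.08017)·(1.78703 − 2.04000) / (-0.08017 − 2.44966) = 1.78703 − (0.02028)/(-2.52984) = 1.79505

1.795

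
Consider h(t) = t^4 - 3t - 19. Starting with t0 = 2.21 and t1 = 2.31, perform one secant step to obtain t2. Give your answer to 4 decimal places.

h(2.21) = -1.775567, h(2.31) = 2.543963
t2 = 2.310000 − 2.543963·(2.310000 − 2.210000) / (2.543963 − (-1.775567)) = 2.310000 − (0.254396)/(4.319530) = 2.251106

2.2511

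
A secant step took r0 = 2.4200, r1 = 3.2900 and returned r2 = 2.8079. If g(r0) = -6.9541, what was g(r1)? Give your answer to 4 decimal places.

8.6429

The secant line through (2.4200, -6.9541) and (3.2900, g(r1)) crosses zero at r2 = 2.8079.
So (2.4200, -6.9541), (3.2900, g(r1)), (2.8079, 0) are collinear:
g(r1) = -6.9541 · (3.2900 − 2.8079) / (2.4200 − 2.8079) = -6.9541 · (0.482100)/(-0.387900) = 8.642876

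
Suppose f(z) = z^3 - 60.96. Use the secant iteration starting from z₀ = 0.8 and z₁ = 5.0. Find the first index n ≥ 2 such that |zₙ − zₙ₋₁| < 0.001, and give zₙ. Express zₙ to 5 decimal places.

f(0.8) = -60.4480000, f(5.0) = 64.0400000
z₂ = 5.0000000 − 64.0400000·(4.2000000)/(124.4880000) = 2.8394062;  |Δ| = 2.1605938
f(2.8394062) = -38.0680609
z₃ = 2.8394062 − (-38.0680609)·(-2.1605938)/(-102.1080609) = 3.6449216;  |Δ| = 0.8055154
f(3.6449216) = -12.5355632
z₄ = 3.6449216 − (-12.5355632)·(0.8055154)/(25.5324977) = 4.0404015;  |Δ| = 0.3954799
f(4.0404015) = 4.9989252
z₅ = 4.0404015 − 4.9989252·(0.3954799)/(17.5344884) = 3.9276537;  |Δ| = 0.1127478
f(3.9276537) = -0.3701917
z₆ = 3.9276537 − (-0.3701917)·(-0.1127478)/(-5.3691169) = 3.9354275;  |Δ| = 0.0077738
f(3.9354275) = -0.0097138
z₇ = 3.9354275 − (-0.0097138)·(0.0077738)/(0.3604779) = 3.9356370;  |Δ| = 0.0002095
|z₇ − z₆| = 0.0002095 < 0.001

n = 7, zₙ = 3.93564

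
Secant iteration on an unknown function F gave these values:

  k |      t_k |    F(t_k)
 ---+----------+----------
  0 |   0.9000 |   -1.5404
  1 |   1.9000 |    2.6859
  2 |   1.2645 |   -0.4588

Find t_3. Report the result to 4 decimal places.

1.3572

t_3 = 1.2645 − (-0.4588)·(1.2645 − 1.9000) / (-0.4588 − 2.6859)
   = 1.2645 − (0.291567)/(-3.144700) = 1.357217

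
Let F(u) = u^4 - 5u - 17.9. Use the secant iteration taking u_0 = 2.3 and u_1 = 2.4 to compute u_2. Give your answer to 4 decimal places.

F(2.3) = -1.415900, F(2.4) = 3.277600
u_2 = 2.400000 − 3.277600·(2.400000 − 2.300000) / (3.277600 − (-1.415900)) = 2.400000 − (0.327760)/(4.693500) = 2.330167

2.3302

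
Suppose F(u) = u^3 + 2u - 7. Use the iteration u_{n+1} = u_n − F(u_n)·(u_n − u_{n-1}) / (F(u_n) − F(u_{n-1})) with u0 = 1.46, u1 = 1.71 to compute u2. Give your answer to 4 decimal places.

F(1.46) = -0.967864, F(1.71) = 1.420211
u2 = 1.710000 − 1.420211·(1.710000 − 1.460000) / (1.420211 − (-0.967864)) = 1.710000 − (0.355053)/(2.388075) = 1.561323

1.5613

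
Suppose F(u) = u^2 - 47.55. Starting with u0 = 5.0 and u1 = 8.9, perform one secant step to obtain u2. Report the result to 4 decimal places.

F(5.0) = -22.550000, F(8.9) = 31.660000
u2 = 8.900000 − 31.660000·(8.900000 − 5.000000) / (31.660000 − (-22.550000)) = 8.900000 − (123.474000)/(54.210000) = 6.622302

6.6223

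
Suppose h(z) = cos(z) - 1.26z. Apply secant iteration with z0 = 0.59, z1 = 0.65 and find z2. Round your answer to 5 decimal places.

h(0.59) = 0.0875407, h(0.65) = -0.0229162
z2 = 0.6500000 − (-0.0229162)·(0.6500000 − 0.5900000) / (-0.0229162 − 0.0875407) = 0.6500000 − (-0.0013750)/(-0.1104569) = 0.6375520

0.63755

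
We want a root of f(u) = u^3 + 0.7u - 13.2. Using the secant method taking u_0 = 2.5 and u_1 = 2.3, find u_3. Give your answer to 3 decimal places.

f(2.5) = 4.17500, f(2.3) = 0.57700
u_2 = 2.30000 − 0.57700·(2.30000 − 2.50000) / (0.57700 − 4.17500) = 2.30000 − (-0.11540)/(-3.59800) = 2.26793
f(2.26793) = 0.05261
u_3 = 2.26793 − 0.05261·(2.26793 − 2.30000) / (0.05261 − 0.57700) = 2.26793 − (-0.00169)/(-0.52439) = 2.26471

2.265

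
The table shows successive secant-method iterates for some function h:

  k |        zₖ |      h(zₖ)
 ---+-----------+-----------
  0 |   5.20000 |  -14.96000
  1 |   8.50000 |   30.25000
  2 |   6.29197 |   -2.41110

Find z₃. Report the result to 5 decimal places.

6.45497

z₃ = 6.29197 − (-2.41110)·(6.29197 − 8.50000) / (-2.41110 − 30.25000)
   = 6.29197 − (5.3237811)/(-32.6611000) = 6.4549707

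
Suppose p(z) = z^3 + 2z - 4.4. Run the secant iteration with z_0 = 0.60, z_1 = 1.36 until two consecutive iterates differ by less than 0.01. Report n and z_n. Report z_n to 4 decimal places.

n = 4, z_n = 1.2421

p(0.60) = -2.984000, p(1.36) = 0.835456
z_2 = 1.360000 − 0.835456·(0.760000)/(3.819456) = 1.193760;  |Δ| = 0.166240
p(1.193760) = -0.311297
z_3 = 1.193760 − (-0.311297)·(-0.166240)/(-1.146753) = 1.238887;  |Δ| = 0.045127
p(1.238887) = -0.020729
z_4 = 1.238887 − (-0.020729)·(0.045127)/(0.290568) = 1.242107;  |Δ| = 0.003219
|z_4 − z_3| = 0.003219 < 0.01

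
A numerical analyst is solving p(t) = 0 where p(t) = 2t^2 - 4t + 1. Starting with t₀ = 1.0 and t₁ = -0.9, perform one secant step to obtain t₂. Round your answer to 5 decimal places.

p(1.0) = -1.0000000, p(-0.9) = 6.2200000
t₂ = -0.9000000 − 6.2200000·(-0.9000000 − 1.0000000) / (6.2200000 − (-1.0000000)) = -0.9000000 − (-11.8180000)/(7.2200000) = 0.7368421

0.73684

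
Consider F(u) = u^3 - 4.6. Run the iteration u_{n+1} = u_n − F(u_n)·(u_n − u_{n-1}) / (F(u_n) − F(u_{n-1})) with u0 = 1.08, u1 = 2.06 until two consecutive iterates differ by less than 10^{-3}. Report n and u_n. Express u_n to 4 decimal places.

F(1.08) = -3.340288, F(2.06) = 4.141816
u2 = 2.060000 − 4.141816·(0.980000)/(7.482104) = 1.517508;  |Δ| = 0.542492
F(1.517508) = -1.105435
u3 = 1.517508 − (-1.105435)·(-0.542492)/(-5.247251) = 1.631795;  |Δ| = 0.114286
F(1.631795) = -0.254933
u4 = 1.631795 − (-0.254933)·(0.114286)/(0.850501) = 1.666051;  |Δ| = 0.034257
F(1.666051) = 0.024503
u5 = 1.666051 − 0.024503·(0.034257)/(0.279436) = 1.663047;  |Δ| = 0.003004
F(1.663047) = -0.000466
u6 = 1.663047 − (-0.000466)·(-0.003004)/(-0.024969) = 1.663103;  |Δ| = 0.000056
|u6 − u5| = 0.000056 < 10^{-3}

n = 6, u_n = 1.6631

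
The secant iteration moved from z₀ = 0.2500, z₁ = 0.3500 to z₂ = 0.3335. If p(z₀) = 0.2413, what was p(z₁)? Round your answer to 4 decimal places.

The secant line through (0.2500, 0.2413) and (0.3500, p(z₁)) crosses zero at z₂ = 0.3335.
So (0.2500, 0.2413), (0.3500, p(z₁)), (0.3335, 0) are collinear:
p(z₁) = 0.2413 · (0.3500 − 0.3335) / (0.2500 − 0.3335) = 0.2413 · (0.016500)/(-0.083500) = -0.047682

-0.0477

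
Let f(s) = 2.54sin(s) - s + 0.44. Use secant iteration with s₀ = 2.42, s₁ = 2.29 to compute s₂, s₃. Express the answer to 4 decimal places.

f(2.42) = -0.302124, f(2.29) = 0.060920
s₂ = 2.290000 − 0.060920·(2.290000 − 2.420000) / (0.060920 − (-0.302124)) = 2.290000 − (-0.007920)/(0.363043) = 2.311814
f(2.311814) = 0.002151
s₃ = 2.311814 − 0.002151·(2.311814 − 2.290000) / (0.002151 − 0.060920) = 2.311814 − (0.000047)/(-0.058768) = 2.312613

2.3118, 2.3126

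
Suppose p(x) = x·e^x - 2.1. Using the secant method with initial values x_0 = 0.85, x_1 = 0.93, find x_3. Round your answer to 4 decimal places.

0.8752

p(0.85) = -0.111300, p(0.93) = 0.257094
x_2 = 0.930000 − 0.257094·(0.930000 − 0.850000) / (0.257094 − (-0.111300)) = 0.930000 − (0.020567)/(0.368394) = 0.874170
p(0.874170) = -0.004716
x_3 = 0.874170 − (-0.004716)·(0.874170 − 0.930000) / (-0.004716 − 0.257094) = 0.874170 − (0.000263)/(-0.261809) = 0.875175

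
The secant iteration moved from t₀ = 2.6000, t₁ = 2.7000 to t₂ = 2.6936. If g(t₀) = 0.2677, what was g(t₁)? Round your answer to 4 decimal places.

The secant line through (2.6000, 0.2677) and (2.7000, g(t₁)) crosses zero at t₂ = 2.6936.
So (2.6000, 0.2677), (2.7000, g(t₁)), (2.6936, 0) are collinear:
g(t₁) = 0.2677 · (2.7000 − 2.6936) / (2.6000 − 2.6936) = 0.2677 · (0.006400)/(-0.093600) = -0.018304

-0.0183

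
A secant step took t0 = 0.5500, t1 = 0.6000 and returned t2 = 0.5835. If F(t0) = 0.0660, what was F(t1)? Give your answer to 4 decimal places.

The secant line through (0.5500, 0.0660) and (0.6000, F(t1)) crosses zero at t2 = 0.5835.
So (0.5500, 0.0660), (0.6000, F(t1)), (0.5835, 0) are collinear:
F(t1) = 0.0660 · (0.6000 − 0.5835) / (0.5500 − 0.5835) = 0.0660 · (0.016500)/(-0.033500) = -0.032507

-0.0325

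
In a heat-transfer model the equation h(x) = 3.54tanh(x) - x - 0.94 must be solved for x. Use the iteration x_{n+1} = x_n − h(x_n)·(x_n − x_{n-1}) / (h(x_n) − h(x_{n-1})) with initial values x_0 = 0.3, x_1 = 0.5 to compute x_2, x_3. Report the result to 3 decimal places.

h(0.3) = -0.20875, h(0.5) = 0.19589
x_2 = 0.50000 − 0.19589·(0.50000 − 0.30000) / (0.19589 − (-0.20875)) = 0.50000 − (0.03918)/(0.40465) = 0.40318
h(0.40318) = 0.01146
x_3 = 0.40318 − 0.01146·(0.40318 − 0.50000) / (0.01146 − 0.19589) = 0.40318 − (-0.00111)/(-0.18444) = 0.39716

0.403, 0.397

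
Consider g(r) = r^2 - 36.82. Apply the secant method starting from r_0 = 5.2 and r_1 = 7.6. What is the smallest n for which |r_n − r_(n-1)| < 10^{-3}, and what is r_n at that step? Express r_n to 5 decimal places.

n = 5, r_n = 6.06795

g(5.2) = -9.7800000, g(7.6) = 20.9400000
r_2 = 7.6000000 − 20.9400000·(2.4000000)/(30.7200000) = 5.9640625;  |Δ| = 1.6359375
g(5.9640625) = -1.2499585
r_3 = 5.9640625 − (-1.2499585)·(-1.6359375)/(-22.1899585) = 6.0562147;  |Δ| = 0.0921522
g(6.0562147) = -0.1422632
r_4 = 6.0562147 − (-0.1422632)·(0.0921522)/(1.1076953) = 6.0680500;  |Δ| = 0.0118353
g(6.0680500) = 0.0012307
r_5 = 6.0680500 − 0.0012307·(0.0118353)/(0.1434940) = 6.0679485;  |Δ| = 0.0001015
|r_5 − r_4| = 0.0001015 < 10^{-3}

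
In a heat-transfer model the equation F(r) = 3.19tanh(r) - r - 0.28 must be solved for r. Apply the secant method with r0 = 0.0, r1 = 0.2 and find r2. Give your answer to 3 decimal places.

F(0.0) = -0.28000, F(0.2) = 0.14963
r2 = 0.20000 − 0.14963·(0.20000 − 0.00000) / (0.14963 − (-0.28000)) = 0.20000 − (0.02993)/(0.42963) = 0.13035

0.130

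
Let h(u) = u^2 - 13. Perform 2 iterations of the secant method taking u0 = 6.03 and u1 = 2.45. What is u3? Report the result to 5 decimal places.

3.67223

h(6.03) = 23.3609000, h(2.45) = -6.9975000
u2 = 2.4500000 − (-6.9975000)·(2.4500000 − 6.0300000) / (-6.9975000 − 23.3609000) = 2.4500000 − (25.0510500)/(-30.3584000) = 3.2751769
h(3.2751769) = -2.2732164
u3 = 3.2751769 − (-2.2732164)·(3.2751769 − 2.4500000) / (-2.2732164 − (-6.9975000)) = 3.2751769 − (-1.8758056)/(4.7242836) = 3.6722330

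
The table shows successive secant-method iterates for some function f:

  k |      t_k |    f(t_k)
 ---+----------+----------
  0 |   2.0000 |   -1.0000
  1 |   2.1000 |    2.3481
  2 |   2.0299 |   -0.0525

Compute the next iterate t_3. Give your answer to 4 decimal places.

2.0314

t_3 = 2.0299 − (-0.0525)·(2.0299 − 2.1000) / (-0.0525 − 2.3481)
   = 2.0299 − (0.003680)/(-2.400600) = 2.031433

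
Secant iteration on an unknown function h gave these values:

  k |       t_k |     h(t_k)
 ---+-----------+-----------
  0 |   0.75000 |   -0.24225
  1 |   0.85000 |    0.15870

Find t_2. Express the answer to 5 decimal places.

0.81042

t_2 = 0.85000 − 0.15870·(0.85000 − 0.75000) / (0.15870 − (-0.24225))
   = 0.85000 − (0.0158700)/(0.4009500) = 0.8104190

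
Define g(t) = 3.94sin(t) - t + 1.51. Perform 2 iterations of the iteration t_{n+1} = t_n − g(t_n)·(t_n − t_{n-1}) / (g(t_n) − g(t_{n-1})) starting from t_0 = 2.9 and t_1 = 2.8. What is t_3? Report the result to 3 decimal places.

2.806

g(2.9) = -0.44736, g(2.8) = 0.02985
t_2 = 2.80000 − 0.02985·(2.80000 − 2.90000) / (0.02985 − (-0.44736)) = 2.80000 − (-0.00299)/(0.47721) = 2.80626
g(2.80626) = 0.00035
t_3 = 2.80626 − 0.00035·(2.80626 − 2.80000) / (0.00035 − 0.02985) = 2.80626 − (0.00000)/(-0.02951) = 2.80633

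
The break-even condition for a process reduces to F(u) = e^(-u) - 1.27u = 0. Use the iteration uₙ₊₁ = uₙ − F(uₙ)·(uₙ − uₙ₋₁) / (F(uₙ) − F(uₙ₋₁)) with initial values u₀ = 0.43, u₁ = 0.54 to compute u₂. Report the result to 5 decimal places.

0.48536

F(0.43) = 0.1044091, F(0.54) = -0.1030517
u₂ = 0.5400000 − (-0.1030517)·(0.5400000 − 0.4300000) / (-0.1030517 − 0.1044091) = 0.5400000 − (-0.0113357)/(-0.2074608) = 0.4853598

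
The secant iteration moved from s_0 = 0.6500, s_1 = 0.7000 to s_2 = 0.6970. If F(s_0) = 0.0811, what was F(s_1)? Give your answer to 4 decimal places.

-0.0052

The secant line through (0.6500, 0.0811) and (0.7000, F(s_1)) crosses zero at s_2 = 0.6970.
So (0.6500, 0.0811), (0.7000, F(s_1)), (0.6970, 0) are collinear:
F(s_1) = 0.0811 · (0.7000 − 0.6970) / (0.6500 − 0.6970) = 0.0811 · (0.003000)/(-0.047000) = -0.005177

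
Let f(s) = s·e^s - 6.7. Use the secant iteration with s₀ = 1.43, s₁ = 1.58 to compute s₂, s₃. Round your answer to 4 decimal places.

f(1.43) = -0.724460, f(1.58) = 0.970830
s₂ = 1.580000 − 0.970830·(1.580000 − 1.430000) / (0.970830 − (-0.724460)) = 1.580000 − (0.145625)/(1.695290) = 1.494101
f(1.494101) = -0.043293
s₃ = 1.494101 − (-0.043293)·(1.494101 − 1.580000) / (-0.043293 − 0.970830) = 1.494101 − (0.003719)/(-1.014123) = 1.497768

1.4941, 1.4978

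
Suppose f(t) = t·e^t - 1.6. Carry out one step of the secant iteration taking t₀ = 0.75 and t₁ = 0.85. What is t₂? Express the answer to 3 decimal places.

0.753

f(0.75) = -0.01225, f(0.85) = 0.38870
t₂ = 0.85000 − 0.38870·(0.85000 − 0.75000) / (0.38870 − (-0.01225)) = 0.85000 − (0.03887)/(0.40095) = 0.75306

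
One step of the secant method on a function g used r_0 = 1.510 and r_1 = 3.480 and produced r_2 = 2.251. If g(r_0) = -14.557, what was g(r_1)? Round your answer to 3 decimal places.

The secant line through (1.510, -14.557) and (3.480, g(r_1)) crosses zero at r_2 = 2.251.
So (1.510, -14.557), (3.480, g(r_1)), (2.251, 0) are collinear:
g(r_1) = -14.557 · (3.480 − 2.251) / (1.510 − 2.251) = -14.557 · (1.22900)/(-0.74100) = 24.14380

24.144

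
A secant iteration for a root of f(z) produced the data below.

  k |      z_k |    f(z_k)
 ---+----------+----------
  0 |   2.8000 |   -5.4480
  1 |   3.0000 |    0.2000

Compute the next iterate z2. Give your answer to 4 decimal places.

2.9929

z2 = 3.0000 − 0.2000·(3.0000 − 2.8000) / (0.2000 − (-5.4480))
   = 3.0000 − (0.040000)/(5.648000) = 2.992918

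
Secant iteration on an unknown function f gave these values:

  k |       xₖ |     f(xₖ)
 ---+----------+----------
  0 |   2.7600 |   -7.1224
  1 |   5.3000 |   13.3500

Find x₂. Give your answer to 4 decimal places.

x₂ = 5.3000 − 13.3500·(5.3000 − 2.7600) / (13.3500 − (-7.1224))
   = 5.3000 − (33.909000)/(20.472400) = 3.643672

3.6437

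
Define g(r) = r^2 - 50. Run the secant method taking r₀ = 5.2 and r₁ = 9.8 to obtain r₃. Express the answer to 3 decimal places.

7.015

g(5.2) = -22.96000, g(9.8) = 46.04000
r₂ = 9.80000 − 46.04000·(9.80000 − 5.20000) / (46.04000 − (-22.96000)) = 9.80000 − (211.78400)/(69.00000) = 6.73067
g(6.73067) = -4.69813
r₃ = 6.73067 − (-4.69813)·(6.73067 − 9.80000) / (-4.69813 − 46.04000) = 6.73067 − (14.42012)/(-50.73813) = 7.01487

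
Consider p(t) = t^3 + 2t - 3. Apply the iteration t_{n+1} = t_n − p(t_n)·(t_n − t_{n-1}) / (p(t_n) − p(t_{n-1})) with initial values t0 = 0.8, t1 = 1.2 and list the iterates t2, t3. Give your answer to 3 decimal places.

0.976, 0.997

p(0.8) = -0.88800, p(1.2) = 1.12800
t2 = 1.20000 − 1.12800·(1.20000 − 0.80000) / (1.12800 − (-0.88800)) = 1.20000 − (0.45120)/(2.01600) = 0.97619
p(0.97619) = -0.11736
t3 = 0.97619 − (-0.11736)·(0.97619 − 1.20000) / (-0.11736 − 1.12800) = 0.97619 − (0.02627)/(-1.24536) = 0.99728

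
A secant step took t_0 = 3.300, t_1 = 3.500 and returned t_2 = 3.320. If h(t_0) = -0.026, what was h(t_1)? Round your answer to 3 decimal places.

The secant line through (3.300, -0.026) and (3.500, h(t_1)) crosses zero at t_2 = 3.320.
So (3.300, -0.026), (3.500, h(t_1)), (3.320, 0) are collinear:
h(t_1) = -0.026 · (3.500 − 3.320) / (3.300 − 3.320) = -0.026 · (0.18000)/(-0.02000) = 0.23400

0.234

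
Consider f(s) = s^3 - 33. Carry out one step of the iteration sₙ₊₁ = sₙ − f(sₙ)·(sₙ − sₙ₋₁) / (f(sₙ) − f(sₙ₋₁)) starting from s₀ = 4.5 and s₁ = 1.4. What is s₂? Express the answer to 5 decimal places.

f(4.5) = 58.1250000, f(1.4) = -30.2560000
s₂ = 1.4000000 − (-30.2560000)·(1.4000000 − 4.5000000) / (-30.2560000 − 58.1250000) = 1.4000000 − (93.7936000)/(-88.3810000) = 2.4612417

2.46124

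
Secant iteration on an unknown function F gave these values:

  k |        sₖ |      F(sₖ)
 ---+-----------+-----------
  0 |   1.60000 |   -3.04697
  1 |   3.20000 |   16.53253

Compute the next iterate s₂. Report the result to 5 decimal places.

s₂ = 3.20000 − 16.53253·(3.20000 − 1.60000) / (16.53253 − (-3.04697))
   = 3.20000 − (26.4520480)/(19.5795000) = 1.8489927

1.84899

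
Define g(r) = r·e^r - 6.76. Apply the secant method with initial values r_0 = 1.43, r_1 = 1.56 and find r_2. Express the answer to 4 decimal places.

g(1.43) = -0.784460, g(1.56) = 0.663761
r_2 = 1.560000 − 0.663761·(1.560000 − 1.430000) / (0.663761 − (-0.784460)) = 1.560000 − (0.086289)/(1.448221) = 1.500417

1.5004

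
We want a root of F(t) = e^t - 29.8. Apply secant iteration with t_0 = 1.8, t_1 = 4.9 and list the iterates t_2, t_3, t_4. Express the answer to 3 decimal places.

F(1.8) = -23.75035, F(4.9) = 104.48978
t_2 = 4.90000 − 104.48978·(4.90000 − 1.80000) / (104.48978 − (-23.75035)) = 4.90000 − (323.91832)/(128.24013) = 2.37413
F(2.37413) = -19.05837
t_3 = 2.37413 − (-19.05837)·(2.37413 − 4.90000) / (-19.05837 − 104.48978) = 2.37413 − (48.13903)/(-123.54815) = 2.76376
F(2.76376) = -13.94057
t_4 = 2.76376 − (-13.94057)·(2.76376 − 2.37413) / (-13.94057 − (-19.05837)) = 2.76376 − (-5.43177)/(5.11781) = 3.82511

2.374, 2.764, 3.825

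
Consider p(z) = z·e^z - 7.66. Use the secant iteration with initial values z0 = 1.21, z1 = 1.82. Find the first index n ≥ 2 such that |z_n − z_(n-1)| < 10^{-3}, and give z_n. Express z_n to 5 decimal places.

p(1.21) = -3.6022836, p(1.82) = 3.5727824
z2 = 1.8200000 − 3.5727824·(0.6100000)/(7.1750659) = 1.5162540;  |Δ| = 0.3037460
p(1.5162540) = -0.7532659
z3 = 1.5162540 − (-0.7532659)·(-0.3037460)/(-4.3260483) = 1.5691433;  |Δ| = 0.0528893
p(1.5691433) = -0.1241389
z4 = 1.5691433 − (-0.1241389)·(0.0528893)/(0.6291269) = 1.5795794;  |Δ| = 0.0104361
p(1.5795794) = 0.0055630
z5 = 1.5795794 − 0.0055630·(0.0104361)/(0.1297020) = 1.5791318;  |Δ| = 0.0004476
|z5 − z4| = 0.0004476 < 10^{-3}

n = 5, z_n = 1.57913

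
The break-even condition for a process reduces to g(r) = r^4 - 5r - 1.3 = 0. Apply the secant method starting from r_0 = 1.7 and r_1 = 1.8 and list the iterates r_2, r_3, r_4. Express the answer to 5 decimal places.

g(1.7) = -1.4479000, g(1.8) = 0.1976000
r_2 = 1.8000000 − 0.1976000·(1.8000000 − 1.7000000) / (0.1976000 − (-1.4479000)) = 1.8000000 − (0.0197600)/(1.6455000) = 1.7879915
g(1.7879915) = -0.0197011
r_3 = 1.7879915 − (-0.0197011)·(1.7879915 − 1.8000000) / (-0.0197011 − 0.1976000) = 1.7879915 − (0.0002366)/(-0.2173011) = 1.7890802
g(1.7890802) = -0.0002292
r_4 = 1.7890802 − (-0.0002292)·(1.7890802 − 1.7879915) / (-0.0002292 − (-0.0197011)) = 1.7890802 − (-0.0000002)/(0.0194719) = 1.7890930

1.78799, 1.78908, 1.78909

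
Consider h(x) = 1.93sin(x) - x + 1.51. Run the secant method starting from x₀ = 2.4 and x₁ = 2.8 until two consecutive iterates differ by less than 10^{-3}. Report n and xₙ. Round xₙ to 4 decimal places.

n = 4, xₙ = 2.5639

h(2.4) = 0.413644, h(2.8) = -0.643473
x₂ = 2.800000 − (-0.643473)·(0.400000)/(-1.057117) = 2.556518;  |Δ| = 0.243482
h(2.556518) = 0.019348
x₃ = 2.556518 − 0.019348·(-0.243482)/(0.662820) = 2.563625;  |Δ| = 0.007107
h(2.563625) = 0.000778
x₄ = 2.563625 − 0.000778·(0.007107)/(-0.018569) = 2.563923;  |Δ| = 0.000298
|x₄ − x₃| = 0.000298 < 10^{-3}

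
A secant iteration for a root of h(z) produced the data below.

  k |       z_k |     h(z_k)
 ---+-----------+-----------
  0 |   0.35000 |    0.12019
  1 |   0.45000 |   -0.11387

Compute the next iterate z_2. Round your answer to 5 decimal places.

0.40135

z_2 = 0.45000 − (-0.11387)·(0.45000 − 0.35000) / (-0.11387 − 0.12019)
   = 0.45000 − (-0.0113870)/(-0.2340600) = 0.4013501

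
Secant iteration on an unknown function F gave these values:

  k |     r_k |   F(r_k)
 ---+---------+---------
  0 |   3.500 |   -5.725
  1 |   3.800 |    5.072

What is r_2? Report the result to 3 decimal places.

r_2 = 3.800 − 5.072·(3.800 − 3.500) / (5.072 − (-5.725))
   = 3.800 − (1.52160)/(10.79700) = 3.65907

3.659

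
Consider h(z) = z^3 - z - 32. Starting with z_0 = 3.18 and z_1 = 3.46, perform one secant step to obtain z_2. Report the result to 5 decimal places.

h(3.18) = -3.0225680, h(3.46) = 5.9617360
z_2 = 3.4600000 − 5.9617360·(3.4600000 − 3.1800000) / (5.9617360 − (-3.0225680)) = 3.4600000 − (1.6692861)/(8.9843040) = 3.2741997

3.27420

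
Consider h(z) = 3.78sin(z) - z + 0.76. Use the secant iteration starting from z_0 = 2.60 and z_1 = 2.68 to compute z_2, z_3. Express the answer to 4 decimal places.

2.6252, 2.6255

h(2.60) = 0.108595, h(2.68) = -0.236484
z_2 = 2.680000 − (-0.236484)·(2.680000 − 2.600000) / (-0.236484 − 0.108595) = 2.680000 − (-0.018919)/(-0.345079) = 2.625176
h(2.625176) = 0.001265
z_3 = 2.625176 − 0.001265·(2.625176 − 2.680000) / (0.001265 − (-0.236484)) = 2.625176 − (-0.000069)/(0.237749) = 2.625468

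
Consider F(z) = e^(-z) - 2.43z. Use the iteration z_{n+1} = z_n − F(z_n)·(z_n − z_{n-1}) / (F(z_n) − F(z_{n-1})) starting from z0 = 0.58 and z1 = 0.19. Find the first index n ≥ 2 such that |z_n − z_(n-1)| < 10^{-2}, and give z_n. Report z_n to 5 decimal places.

n = 3, z_n = 0.30378

F(0.58) = -0.8495016, F(0.19) = 0.3652591
z2 = 0.1900000 − 0.3652591·(-0.3900000)/(1.2147608) = 0.3072668;  |Δ| = 0.1172668
F(0.3072668) = -0.0112038
z3 = 0.3072668 − (-0.0112038)·(0.1172668)/(-0.3764630) = 0.3037768;  |Δ| = 0.0034900
|z3 − z2| = 0.0034900 < 10^{-2}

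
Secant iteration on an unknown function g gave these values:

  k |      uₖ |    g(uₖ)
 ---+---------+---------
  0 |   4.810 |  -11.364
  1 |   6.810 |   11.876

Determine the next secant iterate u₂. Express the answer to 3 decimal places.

u₂ = 6.810 − 11.876·(6.810 − 4.810) / (11.876 − (-11.364))
   = 6.810 − (23.75200)/(23.24000) = 5.78797

5.788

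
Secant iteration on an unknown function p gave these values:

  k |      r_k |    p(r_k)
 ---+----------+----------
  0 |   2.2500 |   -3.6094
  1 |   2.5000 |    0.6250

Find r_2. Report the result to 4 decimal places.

2.4631

r_2 = 2.5000 − 0.6250·(2.5000 − 2.2500) / (0.6250 − (-3.6094))
   = 2.5000 − (0.156250)/(4.234400) = 2.463100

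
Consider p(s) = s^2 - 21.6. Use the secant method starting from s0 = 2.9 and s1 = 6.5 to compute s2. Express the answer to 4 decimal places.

p(2.9) = -13.190000, p(6.5) = 20.650000
s2 = 6.500000 − 20.650000·(6.500000 − 2.900000) / (20.650000 − (-13.190000)) = 6.500000 − (74.340000)/(33.840000) = 4.303191

4.3032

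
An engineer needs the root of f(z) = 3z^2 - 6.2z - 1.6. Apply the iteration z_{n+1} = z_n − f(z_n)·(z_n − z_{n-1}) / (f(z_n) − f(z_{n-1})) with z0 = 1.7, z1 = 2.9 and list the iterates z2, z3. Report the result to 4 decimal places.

2.1566, 2.2701

f(1.7) = -3.470000, f(2.9) = 5.650000
z2 = 2.900000 − 5.650000·(2.900000 − 1.700000) / (5.650000 − (-3.470000)) = 2.900000 − (6.780000)/(9.120000) = 2.156579
f(2.156579) = -1.018291
z3 = 2.156579 − (-1.018291)·(2.156579 − 2.900000) / (-1.018291 − 5.650000) = 2.156579 − (0.757019)/(-6.668291) = 2.270104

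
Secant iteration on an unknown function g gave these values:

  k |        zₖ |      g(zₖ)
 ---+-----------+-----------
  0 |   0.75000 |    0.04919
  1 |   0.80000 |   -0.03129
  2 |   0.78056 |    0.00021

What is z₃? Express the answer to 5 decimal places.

z₃ = 0.78056 − 0.00021·(0.78056 − 0.80000) / (0.00021 − (-0.03129))
   = 0.78056 − (-0.0000041)/(0.0315000) = 0.7806896

0.78069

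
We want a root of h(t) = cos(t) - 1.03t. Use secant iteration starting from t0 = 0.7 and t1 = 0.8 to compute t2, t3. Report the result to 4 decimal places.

0.7256, 0.7260

h(0.7) = 0.043842, h(0.8) = -0.127293
t2 = 0.800000 − (-0.127293)·(0.800000 − 0.700000) / (-0.127293 − 0.043842) = 0.800000 − (-0.012729)/(-0.171135) = 0.725618
h(0.725618) = 0.000702
t3 = 0.725618 − 0.000702·(0.725618 − 0.800000) / (0.000702 − (-0.127293)) = 0.725618 − (-0.000052)/(0.127996) = 0.726026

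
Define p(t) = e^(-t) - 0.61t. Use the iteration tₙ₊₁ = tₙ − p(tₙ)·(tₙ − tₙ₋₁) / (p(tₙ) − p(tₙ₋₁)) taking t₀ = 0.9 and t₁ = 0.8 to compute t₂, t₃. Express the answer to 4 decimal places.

0.7627, 0.7638

p(0.9) = -0.142430, p(0.8) = -0.038671
t₂ = 0.800000 − (-0.038671)·(0.800000 − 0.900000) / (-0.038671 − (-0.142430)) = 0.800000 − (0.003867)/(0.103759) = 0.762730
p(0.762730) = 0.001126
t₃ = 0.762730 − 0.001126·(0.762730 − 0.800000) / (0.001126 − (-0.038671)) = 0.762730 − (-0.000042)/(0.039797) = 0.763785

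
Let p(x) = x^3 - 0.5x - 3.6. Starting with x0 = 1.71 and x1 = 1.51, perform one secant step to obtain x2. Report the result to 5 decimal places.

1.63517

p(1.71) = 0.5452110, p(1.51) = -0.9120490
x2 = 1.5100000 − (-0.9120490)·(1.5100000 − 1.7100000) / (-0.9120490 − 0.5452110) = 1.5100000 − (0.1824098)/(-1.4572600) = 1.6351731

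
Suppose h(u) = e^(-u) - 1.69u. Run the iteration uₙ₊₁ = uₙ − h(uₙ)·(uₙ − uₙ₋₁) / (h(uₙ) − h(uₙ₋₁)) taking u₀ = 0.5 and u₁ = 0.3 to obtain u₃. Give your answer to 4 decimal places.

h(0.5) = -0.238469, h(0.3) = 0.233818
u₂ = 0.300000 − 0.233818·(0.300000 − 0.500000) / (0.233818 − (-0.238469)) = 0.300000 − (-0.046764)/(0.472288) = 0.399015
h(0.399015) = -0.003355
u₃ = 0.399015 − (-0.003355)·(0.399015 − 0.300000) / (-0.003355 − 0.233818) = 0.399015 − (-0.000332)/(-0.237173) = 0.397614

0.3976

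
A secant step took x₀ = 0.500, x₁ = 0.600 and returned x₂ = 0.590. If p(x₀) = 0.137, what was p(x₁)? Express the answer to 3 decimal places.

The secant line through (0.500, 0.137) and (0.600, p(x₁)) crosses zero at x₂ = 0.590.
So (0.500, 0.137), (0.600, p(x₁)), (0.590, 0) are collinear:
p(x₁) = 0.137 · (0.600 − 0.590) / (0.500 − 0.590) = 0.137 · (0.01000)/(-0.09000) = -0.01522

-0.015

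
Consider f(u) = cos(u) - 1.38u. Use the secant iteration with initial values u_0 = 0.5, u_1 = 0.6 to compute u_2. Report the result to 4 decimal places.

0.5986

f(0.5) = 0.187583, f(0.6) = -0.002664
u_2 = 0.600000 − (-0.002664)·(0.600000 − 0.500000) / (-0.002664 − 0.187583) = 0.600000 − (-0.000266)/(-0.190247) = 0.598600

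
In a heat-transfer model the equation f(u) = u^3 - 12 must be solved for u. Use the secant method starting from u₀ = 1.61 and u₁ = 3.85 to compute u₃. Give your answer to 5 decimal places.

2.12108

f(1.61) = -7.8267190, f(3.85) = 45.0666250
u₂ = 3.8500000 − 45.0666250·(3.8500000 − 1.6100000) / (45.0666250 − (-7.8267190)) = 3.8500000 − (100.9492400)/(52.8933440) = 1.9414566
f(1.9414566) = -4.6821569
u₃ = 1.9414566 − (-4.6821569)·(1.9414566 − 3.8500000) / (-4.6821569 − 45.0666250) = 1.9414566 − (8.9360994)/(-49.7487819) = 2.1210811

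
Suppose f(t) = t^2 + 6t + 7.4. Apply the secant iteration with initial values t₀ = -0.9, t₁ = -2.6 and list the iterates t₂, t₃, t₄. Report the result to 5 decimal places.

f(-0.9) = 2.8100000, f(-2.6) = -1.4400000
t₂ = -2.6000000 − (-1.4400000)·(-2.6000000 − (-0.9000000)) / (-1.4400000 − 2.8100000) = -2.6000000 − (2.4480000)/(-4.2500000) = -2.0240000
f(-2.0240000) = -0.6474240
t₃ = -2.0240000 − (-0.6474240)·(-2.0240000 − (-2.6000000)) / (-0.6474240 − (-1.4400000)) = -2.0240000 − (-0.3729162)/(0.7925760) = -1.5534884
f(-1.5534884) = 0.4923959
t₄ = -1.5534884 − 0.4923959·(-1.5534884 − (-2.0240000)) / (0.4923959 − (-0.6474240)) = -1.5534884 − (0.2316780)/(1.1398199) = -1.7567468

-2.02400, -1.55349, -1.75675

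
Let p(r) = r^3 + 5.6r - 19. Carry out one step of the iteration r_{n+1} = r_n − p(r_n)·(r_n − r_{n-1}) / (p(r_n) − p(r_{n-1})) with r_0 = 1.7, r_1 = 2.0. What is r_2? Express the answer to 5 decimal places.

1.98741

p(1.7) = -4.5670000, p(2.0) = 0.2000000
r_2 = 2.0000000 − 0.2000000·(2.0000000 − 1.7000000) / (0.2000000 − (-4.5670000)) = 2.0000000 − (0.0600000)/(4.7670000) = 1.9874135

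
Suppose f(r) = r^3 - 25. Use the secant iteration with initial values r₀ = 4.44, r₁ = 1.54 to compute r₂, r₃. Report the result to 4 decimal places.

f(4.44) = 62.528384, f(1.54) = -21.347736
r₂ = 1.540000 − (-21.347736)·(1.540000 − 4.440000) / (-21.347736 − 62.528384) = 1.540000 − (61.908434)/(-83.876120) = 2.278094
f(2.278094) = -13.177353
r₃ = 2.278094 − (-13.177353)·(2.278094 − 1.540000) / (-13.177353 − (-21.347736)) = 2.278094 − (-9.726121)/(8.170383) = 3.468505

2.2781, 3.4685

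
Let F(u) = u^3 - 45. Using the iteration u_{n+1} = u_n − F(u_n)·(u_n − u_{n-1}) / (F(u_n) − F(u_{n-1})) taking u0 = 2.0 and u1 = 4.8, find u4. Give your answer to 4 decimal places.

3.5863

F(2.0) = -37.000000, F(4.8) = 65.592000
u2 = 4.800000 − 65.592000·(4.800000 − 2.000000) / (65.592000 − (-37.000000)) = 4.800000 − (183.657600)/(102.592000) = 3.009825
F(3.009825) = -17.733846
u3 = 3.009825 − (-17.733846)·(3.009825 − 4.800000) / (-17.733846 − 65.592000) = 3.009825 − (31.746683)/(-83.325846) = 3.390820
F(3.390820) = -6.013512
u4 = 3.390820 − (-6.013512)·(3.390820 − 3.009825) / (-6.013512 − (-17.733846)) = 3.390820 − (-2.291115)/(11.720334) = 3.586302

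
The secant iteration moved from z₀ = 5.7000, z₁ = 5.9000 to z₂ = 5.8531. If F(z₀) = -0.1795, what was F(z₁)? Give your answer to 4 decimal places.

The secant line through (5.7000, -0.1795) and (5.9000, F(z₁)) crosses zero at z₂ = 5.8531.
So (5.7000, -0.1795), (5.9000, F(z₁)), (5.8531, 0) are collinear:
F(z₁) = -0.1795 · (5.9000 − 5.8531) / (5.7000 − 5.8531) = -0.1795 · (0.046900)/(-0.153100) = 0.054987

0.0550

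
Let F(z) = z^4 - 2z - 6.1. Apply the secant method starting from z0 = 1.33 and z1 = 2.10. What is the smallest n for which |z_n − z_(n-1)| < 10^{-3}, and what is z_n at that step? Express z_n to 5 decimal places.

n = 6, z_n = 1.76125

F(1.33) = -5.6309928, F(2.10) = 9.1481000
z2 = 2.1000000 − 9.1481000·(0.7700000)/(14.7790928) = 1.6233783;  |Δ| = 0.4766217
F(1.6233783) = -2.4016502
z3 = 1.6233783 − (-2.4016502)·(-0.4766217)/(-11.5497502) = 1.7224868;  |Δ| = 0.0991085
F(1.7224868) = -0.7421177
z4 = 1.7224868 − (-0.7421177)·(0.0991085)/(1.6595325) = 1.7668066;  |Δ| = 0.0443198
F(1.7668066) = 0.1108082
z5 = 1.7668066 − 0.1108082·(0.0443198)/(0.8529259) = 1.7610488;  |Δ| = 0.0057578
F(1.7610488) = -0.0040805
z6 = 1.7610488 − (-0.0040805)·(-0.0057578)/(-0.1148887) = 1.7612533;  |Δ| = 0.0002045
|z6 − z5| = 0.0002045 < 10^{-3}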